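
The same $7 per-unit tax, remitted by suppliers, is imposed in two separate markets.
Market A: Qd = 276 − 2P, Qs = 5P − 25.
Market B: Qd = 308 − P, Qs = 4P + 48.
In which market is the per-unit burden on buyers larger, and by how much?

Market B, by $0.6.

Market A: pre-tax P* = $43, Q* = 190; post-tax Q = 180; per-unit burden on buyers = $5.
Market B: pre-tax P* = $52, Q* = 256; post-tax Q = 250.4; per-unit burden on buyers = $5.6.
Difference: $5 vs $5.6 → market B is larger by $0.6.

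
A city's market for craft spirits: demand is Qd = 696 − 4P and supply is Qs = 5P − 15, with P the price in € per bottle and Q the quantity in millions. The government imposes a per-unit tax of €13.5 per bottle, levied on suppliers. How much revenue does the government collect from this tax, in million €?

Before the tax: set 696 − 4P = 5P − 15 → P* = €79, Q* = 380.
With the tax collected from suppliers, supply shifts: Qs = 5(P − 13.5) − 15.
New equilibrium: buyers pay €86.5, suppliers receive €73, Q = 350. (Wedge: Pb − Ps = 13.5.)
Revenue = t · Q = 13.5 · 350 = €4725.

Tax revenue = €4725 million.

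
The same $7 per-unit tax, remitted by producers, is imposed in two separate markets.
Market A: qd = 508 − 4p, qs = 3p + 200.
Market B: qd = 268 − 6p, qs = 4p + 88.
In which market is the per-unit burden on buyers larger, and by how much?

Market A, by $0.2.

Market A: pre-tax p* = $44, q* = 332; post-tax q = 320; per-unit burden on buyers = $3.
Market B: pre-tax p* = $18, q* = 160; post-tax q = 143.2; per-unit burden on buyers = $2.8.
Difference: $3 vs $2.8 → market A is larger by $0.2.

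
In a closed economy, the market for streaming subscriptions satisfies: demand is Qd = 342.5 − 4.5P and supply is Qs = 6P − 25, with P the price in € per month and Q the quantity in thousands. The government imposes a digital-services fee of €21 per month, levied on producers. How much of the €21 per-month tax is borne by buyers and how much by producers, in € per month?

Before the tax: set 342.5 − 4.5P = 6P − 25 → P* = €35, Q* = 185.
With the tax collected from producers, supply shifts: Qs = 6(P − 21) − 25.
New equilibrium: buyers pay €47, producers receive €26, Q = 131. (Wedge: Pb − Ps = 21.)
Burden on buyers: €12; on producers: €9. (They sum to €21.)

Buyers bear €12 per month; producers bear €9 per month.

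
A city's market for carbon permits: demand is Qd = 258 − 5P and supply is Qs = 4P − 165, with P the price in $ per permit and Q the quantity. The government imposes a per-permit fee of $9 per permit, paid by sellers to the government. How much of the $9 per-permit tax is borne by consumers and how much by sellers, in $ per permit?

Consumers bear $4 per permit; sellers bear $5 per permit.

Without the tax, 258 − 5P = 4P − 165 gives 9P = 423, so P* = $47 and Q* = 23.
With the tax collected from sellers, supply shifts: Qs = 4(P − 9) − 165.
New equilibrium: consumers pay $51, sellers receive $42, Q = 3. (Wedge: Pb − Ps = 9.)
Burden on consumers: $4; on sellers: $5. (They sum to $9.)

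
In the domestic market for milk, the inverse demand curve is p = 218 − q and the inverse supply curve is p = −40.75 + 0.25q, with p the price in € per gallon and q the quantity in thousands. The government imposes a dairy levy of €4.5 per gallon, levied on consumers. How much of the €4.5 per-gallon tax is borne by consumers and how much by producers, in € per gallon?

Rewrite in direct form: qd = 218 − p and qs = 4p + 163.
Before the tax: set 218 − p = 4p + 163 → p* = €11, q* = 207.
With the tax collected from consumers, demand (in seller-price terms) shifts: qd = 218 − (p + 4.5).
Solving gives q = 203.4 with consumers paying €14.6 and producers receiving €10.1 (the €4.5 wedge).
Burden on consumers: €3.6; on producers: €0.9. (They sum to €4.5.)

Consumers bear €3.6 per gallon; producers bear €0.9 per gallon.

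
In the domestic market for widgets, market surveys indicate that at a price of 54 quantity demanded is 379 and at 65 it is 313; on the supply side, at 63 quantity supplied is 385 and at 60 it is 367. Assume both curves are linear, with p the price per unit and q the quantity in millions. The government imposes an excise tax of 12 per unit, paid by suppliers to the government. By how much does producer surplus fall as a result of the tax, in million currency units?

Producer surplus falls by 2022 million.

Demand slope: (313 − 379)/(65 − 54) = -6, so qd = 703 − 6p.
Supply slope: (367 − 385)/(60 − 63) = 6, so qs = 6p + 7.
Before the tax: set 703 − 6p = 6p + 7 → p* = 58, q* = 355.
With the tax collected from suppliers, supply shifts: qs = 6(p − 12) + 7.
Solving gives q = 319 with buyers paying 64 and suppliers receiving 52 (the 12 wedge).
ΔPS is the trapezoid between Q = 319 and Q = 355 of height 6: ½ · (355 + 319) · 6 = 2022.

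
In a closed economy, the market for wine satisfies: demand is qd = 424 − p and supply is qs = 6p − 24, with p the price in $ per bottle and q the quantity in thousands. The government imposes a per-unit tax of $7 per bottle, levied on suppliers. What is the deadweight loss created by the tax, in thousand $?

Before the tax: set 424 − p = 6p − 24 → p* = $64, q* = 360.
With the tax collected from suppliers, supply shifts: qs = 6(p − 7) − 24.
New equilibrium: buyers pay $70, suppliers receive $63, q = 354. (Wedge: pb − ps = 7.)
Quantity falls by |ΔQ| = |360 − 354| = 6.
DWL = ½ · t · |ΔQ| = ½ · 7 · 6 = $21.

Deadweight loss = $21 thousand.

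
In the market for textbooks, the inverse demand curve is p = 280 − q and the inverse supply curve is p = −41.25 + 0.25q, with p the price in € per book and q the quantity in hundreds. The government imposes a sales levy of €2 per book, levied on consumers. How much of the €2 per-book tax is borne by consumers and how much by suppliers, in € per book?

Consumers bear €1.6 per book; suppliers bear €0.4 per book.

Rewrite in direct form: qd = 280 − p and qs = 4p + 165.
Without the tax, 280 − p = 4p + 165 gives 5p = 115, so p* = €23 and q* = 257.
With the tax collected from consumers, demand (in seller-price terms) shifts: qd = 280 − (p + 2).
Solving gives q = 255.4 with consumers paying €24.6 and suppliers receiving €22.6 (the €2 wedge).
Burden on consumers: €1.6; on suppliers: €0.4. (They sum to €2.)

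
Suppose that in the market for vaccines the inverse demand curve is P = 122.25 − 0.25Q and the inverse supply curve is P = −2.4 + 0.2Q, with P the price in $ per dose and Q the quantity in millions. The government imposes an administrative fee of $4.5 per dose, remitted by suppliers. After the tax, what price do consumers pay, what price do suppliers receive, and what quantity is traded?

Rewrite in direct form: Qd = 489 − 4P and Qs = 5P + 12.
Without the tax, 489 − 4P = 5P + 12 gives 9P = 477, so P* = $53 and Q* = 277.
With the tax collected from suppliers, supply shifts: Qs = 5(P − 4.5) + 12.
New equilibrium: consumers pay $55.5, suppliers receive $51, Q = 267. (Wedge: Pb − Ps = 4.5.)

Consumers pay $55.5; suppliers receive $51; quantity = 267.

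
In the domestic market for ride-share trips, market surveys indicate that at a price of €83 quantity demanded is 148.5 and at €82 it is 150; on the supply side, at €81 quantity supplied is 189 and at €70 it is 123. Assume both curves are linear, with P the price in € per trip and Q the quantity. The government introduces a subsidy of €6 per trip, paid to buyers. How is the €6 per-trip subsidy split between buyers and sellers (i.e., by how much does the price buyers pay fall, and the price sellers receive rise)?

Buyers gain €4.8 per trip; sellers gain €1.2 per trip.

Demand slope: (150 − 148.5)/(82 − 83) = -1.5, so Qd = 273 − 1.5P.
Supply slope: (123 − 189)/(70 − 81) = 6, so Qs = 6P − 297.
Before the subsidy: set 273 − 1.5P = 6P − 297 → P* = €76, Q* = 159.
With a per-unit subsidy paid to buyers, each effectively pays P − 6, so demand becomes Qd = 273 − 1.5(P − 6).
Solving gives Q = 166.2 with buyers paying €71.2 and sellers receiving €77.2 (the €6 wedge).
Gain to buyers: €4.8; to sellers: €1.2. (They sum to €6.)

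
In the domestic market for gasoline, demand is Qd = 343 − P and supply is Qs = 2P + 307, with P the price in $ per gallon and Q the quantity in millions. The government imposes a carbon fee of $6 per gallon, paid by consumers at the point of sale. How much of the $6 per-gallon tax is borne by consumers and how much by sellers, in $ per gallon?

Consumers bear $4 per gallon; sellers bear $2 per gallon.

Without the tax, 343 − P = 2P + 307 gives 3P = 36, so P* = $12 and Q* = 331.
With the tax collected from consumers, demand (in seller-price terms) shifts: Qd = 343 − (P + 6).
Solving gives Q = 327 with consumers paying $16 and sellers receiving $10 (the $6 wedge).
Burden on consumers: $4; on sellers: $2. (They sum to $6.)
The less price-elastic side of the market bears the larger share of a per-unit tax.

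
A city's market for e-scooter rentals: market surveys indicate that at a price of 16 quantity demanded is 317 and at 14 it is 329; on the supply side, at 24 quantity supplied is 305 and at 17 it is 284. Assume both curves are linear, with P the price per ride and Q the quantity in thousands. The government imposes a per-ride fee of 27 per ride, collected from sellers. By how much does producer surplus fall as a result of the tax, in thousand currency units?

Producer surplus falls by 4788 thousand.

Demand slope: (329 − 317)/(14 − 16) = -6, so Qd = 413 − 6P.
Supply slope: (284 − 305)/(17 − 24) = 3, so Qs = 3P + 233.
Before the tax: set 413 − 6P = 3P + 233 → P* = 20, Q* = 293.
With the tax collected from sellers, supply shifts: Qs = 3(P − 27) + 233.
Solving gives Q = 239 with consumers paying 29 and sellers receiving 2 (the 27 wedge).
ΔPS is the trapezoid between Q = 239 and Q = 293 of height 18: ½ · (293 + 239) · 18 = 4788.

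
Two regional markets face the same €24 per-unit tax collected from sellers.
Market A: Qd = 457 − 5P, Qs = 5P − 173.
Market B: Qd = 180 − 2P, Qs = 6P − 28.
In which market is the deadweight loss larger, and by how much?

Market A, by €288.

Market A: pre-tax P* = €63, Q* = 142; post-tax Q = 82; deadweight loss = €720.
Market B: pre-tax P* = €26, Q* = 128; post-tax Q = 92; deadweight loss = €432.
Difference: €720 vs €432 → market A is larger by €288.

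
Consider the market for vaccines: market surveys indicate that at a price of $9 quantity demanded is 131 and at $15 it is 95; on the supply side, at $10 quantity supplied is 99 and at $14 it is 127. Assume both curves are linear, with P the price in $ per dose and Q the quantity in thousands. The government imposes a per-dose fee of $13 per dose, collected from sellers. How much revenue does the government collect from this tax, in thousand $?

Tax revenue = $923 thousand.

Demand slope: (95 − 131)/(15 − 9) = -6, so Qd = 185 − 6P.
Supply slope: (127 − 99)/(14 − 10) = 7, so Qs = 7P + 29.
Before the tax: set 185 − 6P = 7P + 29 → P* = $12, Q* = 113.
With the tax collected from sellers, supply shifts: Qs = 7(P − 13) + 29.
New equilibrium: consumers pay $19, sellers receive $6, Q = 71. (Wedge: Pb − Ps = 13.)
Revenue = t · Q = 13 · 71 = $923.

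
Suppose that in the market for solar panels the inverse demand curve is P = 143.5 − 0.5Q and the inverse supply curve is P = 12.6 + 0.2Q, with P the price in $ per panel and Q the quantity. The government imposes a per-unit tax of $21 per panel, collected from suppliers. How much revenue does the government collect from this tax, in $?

Inverting to Q(P) form: Qd = 287 − 2P; Qs = 5P − 63.
Without the tax, 287 − 2P = 5P − 63 gives 7P = 350, so P* = $50 and Q* = 187.
With the tax collected from suppliers, supply shifts: Qs = 5(P − 21) − 63.
New equilibrium: consumers pay $65, suppliers receive $44, Q = 157. (Wedge: Pb − Ps = 21.)
Revenue = t · Q = 21 · 157 = $3297.

Tax revenue = $3297.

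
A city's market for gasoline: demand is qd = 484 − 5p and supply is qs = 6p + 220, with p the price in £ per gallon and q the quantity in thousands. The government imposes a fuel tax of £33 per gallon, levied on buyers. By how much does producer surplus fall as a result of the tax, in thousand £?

Producer surplus falls by £4785 thousand.

Without the tax, 484 − 5p = 6p + 220 gives 11p = 264, so p* = £24 and q* = 364.
With the tax collected from buyers, demand (in seller-price terms) shifts: qd = 484 − 5(p + 33).
Solving gives q = 274 with buyers paying £42 and suppliers receiving £9 (the £33 wedge).
ΔPS is the trapezoid between Q = 274 and Q = 364 of height £15: ½ · (364 + 274) · 15 = £4785.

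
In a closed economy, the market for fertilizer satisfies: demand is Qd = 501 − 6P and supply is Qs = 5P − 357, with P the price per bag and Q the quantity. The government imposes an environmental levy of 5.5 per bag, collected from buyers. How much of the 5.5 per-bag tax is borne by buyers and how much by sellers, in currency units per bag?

Without the tax, 501 − 6P = 5P − 357 gives 11P = 858, so P* = 78 and Q* = 33.
With the tax collected from buyers, demand (in seller-price terms) shifts: Qd = 501 − 6(P + 5.5).
Solving gives Q = 18 with buyers paying 80.5 and sellers receiving 75 (the 5.5 wedge).
Burden on buyers: 2.5; on sellers: 3. (They sum to 5.5.)
The less price-elastic side of the market bears the larger share of a per-unit tax.

Buyers bear 2.5 per bag; sellers bear 3 per bag.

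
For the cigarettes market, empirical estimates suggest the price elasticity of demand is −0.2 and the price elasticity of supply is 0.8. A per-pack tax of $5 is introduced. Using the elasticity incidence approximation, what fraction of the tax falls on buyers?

Incidence ratio: buyers' share ≈ εs / (εs + |εd|) = 0.8 / (0.8 + 0.2) = 0.8.
Supply is the more elastic side, so buyers bear the larger share.

Buyers' share ≈ 0.8.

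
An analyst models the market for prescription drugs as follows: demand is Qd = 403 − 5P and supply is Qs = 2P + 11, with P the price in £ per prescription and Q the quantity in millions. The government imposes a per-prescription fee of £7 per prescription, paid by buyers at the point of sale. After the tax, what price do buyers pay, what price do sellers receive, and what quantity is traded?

Buyers pay £58; sellers receive £51; quantity = 113.

Without the tax, 403 − 5P = 2P + 11 gives 7P = 392, so P* = £56 and Q* = 123.
With the tax collected from buyers, demand (in seller-price terms) shifts: Qd = 403 − 5(P + 7).
Solving gives Q = 113 with buyers paying £58 and sellers receiving £51 (the £7 wedge).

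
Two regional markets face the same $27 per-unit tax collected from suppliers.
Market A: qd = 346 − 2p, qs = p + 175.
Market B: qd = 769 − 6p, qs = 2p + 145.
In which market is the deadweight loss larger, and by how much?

Market A: pre-tax p* = $57, q* = 232; post-tax q = 214; deadweight loss = $243.
Market B: pre-tax p* = $78, q* = 301; post-tax q = 260.5; deadweight loss = $546.75.
Difference: $243 vs $546.75 → market B is larger by $303.75.

Market B, by $303.75.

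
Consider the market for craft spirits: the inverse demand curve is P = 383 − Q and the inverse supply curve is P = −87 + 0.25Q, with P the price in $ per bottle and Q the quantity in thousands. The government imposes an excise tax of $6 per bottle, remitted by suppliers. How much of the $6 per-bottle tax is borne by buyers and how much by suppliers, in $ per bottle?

Rewrite in direct form: Qd = 383 − P and Qs = 4P + 348.
Before the tax: set 383 − P = 4P + 348 → P* = $7, Q* = 376.
With the tax collected from suppliers, supply shifts: Qs = 4(P − 6) + 348.
New equilibrium: buyers pay $11.8, suppliers receive $5.8, Q = 371.2. (Wedge: Pb − Ps = 6.)
Burden on buyers: $4.8; on suppliers: $1.2. (They sum to $6.)

Buyers bear $4.8 per bottle; suppliers bear $1.2 per bottle.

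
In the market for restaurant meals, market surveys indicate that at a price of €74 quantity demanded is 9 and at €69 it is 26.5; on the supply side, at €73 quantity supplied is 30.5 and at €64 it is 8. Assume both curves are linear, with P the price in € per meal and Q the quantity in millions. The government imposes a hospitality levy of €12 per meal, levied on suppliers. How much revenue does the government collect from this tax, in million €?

Demand slope: (26.5 − 9)/(69 − 74) = -3.5, so Qd = 268 − 3.5P.
Supply slope: (8 − 30.5)/(64 − 73) = 2.5, so Qs = 2.5P − 152.
Before the tax: set 268 − 3.5P = 2.5P − 152 → P* = €70, Q* = 23.
With the tax collected from suppliers, supply shifts: Qs = 2.5(P − 12) − 152.
Solving gives Q = 5.5 with consumers paying €75 and suppliers receiving €63 (the €12 wedge).
Revenue = t · Q = 12 · 5.5 = €66.

Tax revenue = €66 million.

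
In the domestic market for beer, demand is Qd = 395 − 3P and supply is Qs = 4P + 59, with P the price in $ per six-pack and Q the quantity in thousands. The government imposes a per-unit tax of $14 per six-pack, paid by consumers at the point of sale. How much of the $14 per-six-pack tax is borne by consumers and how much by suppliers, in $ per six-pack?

Consumers bear $8 per six-pack; suppliers bear $6 per six-pack.

Before the tax: set 395 − 3P = 4P + 59 → P* = $48, Q* = 251.
With the tax collected from consumers, demand (in seller-price terms) shifts: Qd = 395 − 3(P + 14).
New equilibrium: consumers pay $56, suppliers receive $42, Q = 227. (Wedge: Pb − Ps = 14.)
Burden on consumers: $8; on suppliers: $6. (They sum to $14.)
The less price-elastic side of the market bears the larger share of a per-unit tax.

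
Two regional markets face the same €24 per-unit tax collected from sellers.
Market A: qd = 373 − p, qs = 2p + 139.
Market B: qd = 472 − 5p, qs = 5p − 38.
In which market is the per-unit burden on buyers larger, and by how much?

Market A: pre-tax p* = €78, q* = 295; post-tax q = 279; per-unit burden on buyers = €16.
Market B: pre-tax p* = €51, q* = 217; post-tax q = 157; per-unit burden on buyers = €12.
Difference: €16 vs €12 → market A is larger by €4.

Market A, by €4.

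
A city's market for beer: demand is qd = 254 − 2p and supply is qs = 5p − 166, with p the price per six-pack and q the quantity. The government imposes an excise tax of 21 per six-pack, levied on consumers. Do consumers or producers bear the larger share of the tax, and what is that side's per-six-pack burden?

Without the tax, 254 − 2p = 5p − 166 gives 7p = 420, so p* = 60 and q* = 134.
With the tax collected from consumers, demand (in seller-price terms) shifts: qd = 254 − 2(p + 21).
New equilibrium: consumers pay 75, producers receive 54, q = 104. (Wedge: pb − ps = 21.)
Per-six-pack burden: consumers 15, producers 6.
Consumers take the larger share because demand is less price-elastic here (demand slope 2 vs supply slope 5).

Consumers bear the larger share: 15 per six-pack.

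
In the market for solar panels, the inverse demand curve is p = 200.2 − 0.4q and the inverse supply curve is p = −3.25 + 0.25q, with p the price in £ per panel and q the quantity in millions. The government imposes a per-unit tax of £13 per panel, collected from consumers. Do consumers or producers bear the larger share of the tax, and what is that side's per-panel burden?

Rewrite in direct form: qd = 500.5 − 2.5p and qs = 4p + 13.
Without the tax, 500.5 − 2.5p = 4p + 13 gives 6.5p = 487.5, so p* = £75 and q* = 313.
With the tax collected from consumers, demand (in seller-price terms) shifts: qd = 500.5 − 2.5(p + 13).
New equilibrium: consumers pay £83, producers receive £70, q = 293. (Wedge: pb − ps = 13.)
Per-panel burden: consumers £8, producers £5.
Consumers take the larger share because demand is less price-elastic here (demand slope 2.5 vs supply slope 4).

Consumers bear the larger share: £8 per panel.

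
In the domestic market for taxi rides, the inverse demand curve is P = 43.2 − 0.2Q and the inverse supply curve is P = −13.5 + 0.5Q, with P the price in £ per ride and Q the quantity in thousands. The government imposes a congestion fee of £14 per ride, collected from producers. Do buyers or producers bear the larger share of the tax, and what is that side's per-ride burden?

Inverting to Q(P) form: Qd = 216 − 5P; Qs = 2P + 27.
Before the tax: set 216 − 5P = 2P + 27 → P* = £27, Q* = 81.
With the tax collected from producers, supply shifts: Qs = 2(P − 14) + 27.
New equilibrium: buyers pay £31, producers receive £17, Q = 61. (Wedge: Pb − Ps = 14.)
Per-ride burden: buyers £4, producers £10.
Producers take the larger share because supply is less price-elastic here (demand slope 5 vs supply slope 2).

Producers bear the larger share: £10 per ride.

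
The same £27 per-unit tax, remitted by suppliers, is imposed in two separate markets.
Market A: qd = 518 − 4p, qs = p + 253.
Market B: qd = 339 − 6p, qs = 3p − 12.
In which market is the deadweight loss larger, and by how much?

Market B, by £437.4.

Market A: pre-tax p* = £53, q* = 306; post-tax q = 284.4; deadweight loss = £291.6.
Market B: pre-tax p* = £39, q* = 105; post-tax q = 51; deadweight loss = £729.
Difference: £291.6 vs £729 → market B is larger by £437.4.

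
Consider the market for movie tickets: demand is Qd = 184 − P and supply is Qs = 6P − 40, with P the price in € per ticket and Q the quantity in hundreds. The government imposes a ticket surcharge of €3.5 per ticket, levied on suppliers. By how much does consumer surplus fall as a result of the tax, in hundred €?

Consumer surplus falls by €451.5 hundred.

Without the tax, 184 − P = 6P − 40 gives 7P = 224, so P* = €32 and Q* = 152.
With the tax collected from suppliers, supply shifts: Qs = 6(P − 3.5) − 40.
New equilibrium: consumers pay €35, suppliers receive €31.5, Q = 149. (Wedge: Pb − Ps = 3.5.)
ΔCS is the trapezoid between Q = 149 and Q = 152 of height €3: ½ · (152 + 149) · 3 = €451.5.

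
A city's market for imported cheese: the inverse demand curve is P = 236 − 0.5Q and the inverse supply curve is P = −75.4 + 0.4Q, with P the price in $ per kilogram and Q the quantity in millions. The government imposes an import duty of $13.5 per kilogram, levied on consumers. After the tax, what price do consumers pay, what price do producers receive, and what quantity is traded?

Rewrite in direct form: Qd = 472 − 2P and Qs = 2.5P + 188.5.
Before the tax: set 472 − 2P = 2.5P + 188.5 → P* = $63, Q* = 346.
With the tax collected from consumers, demand (in seller-price terms) shifts: Qd = 472 − 2(P + 13.5).
New equilibrium: consumers pay $70.5, producers receive $57, Q = 331. (Wedge: Pb − Ps = 13.5.)
The less price-elastic side of the market bears the larger share of a per-unit tax.

Consumers pay $70.5; producers receive $57; quantity = 331.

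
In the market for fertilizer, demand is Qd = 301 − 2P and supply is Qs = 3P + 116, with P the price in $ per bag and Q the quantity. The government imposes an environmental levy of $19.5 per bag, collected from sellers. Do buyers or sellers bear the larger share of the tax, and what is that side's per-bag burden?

Without the tax, 301 − 2P = 3P + 116 gives 5P = 185, so P* = $37 and Q* = 227.
With the tax collected from sellers, supply shifts: Qs = 3(P − 19.5) + 116.
New equilibrium: buyers pay $48.7, sellers receive $29.2, Q = 203.6. (Wedge: Pb − Ps = 19.5.)
Per-bag burden: buyers $11.7, sellers $7.8.
Buyers take the larger share because demand is less price-elastic here (demand slope 2 vs supply slope 3).

Buyers bear the larger share: $11.7 per bag.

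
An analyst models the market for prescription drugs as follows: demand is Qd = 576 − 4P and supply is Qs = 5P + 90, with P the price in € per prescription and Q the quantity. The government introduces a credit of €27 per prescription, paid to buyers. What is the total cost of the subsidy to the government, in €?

Before the subsidy: set 576 − 4P = 5P + 90 → P* = €54, Q* = 360.
With a per-unit subsidy paid to buyers, each effectively pays P − 27, so demand becomes Qd = 576 − 4(P − 27).
New equilibrium: buyers pay €39, producers receive €66, Q = 420. (Wedge: Pb − Ps = −27.)
Outlay = t · Q = 27 · 420 = €11340.

Government outlay = €11340.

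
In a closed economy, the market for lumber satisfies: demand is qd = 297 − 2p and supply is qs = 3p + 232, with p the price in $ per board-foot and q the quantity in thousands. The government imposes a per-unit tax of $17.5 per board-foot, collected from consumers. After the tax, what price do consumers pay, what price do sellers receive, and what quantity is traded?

Without the tax, 297 − 2p = 3p + 232 gives 5p = 65, so p* = $13 and q* = 271.
With the tax collected from consumers, demand (in seller-price terms) shifts: qd = 297 − 2(p + 17.5).
Solving gives q = 250 with consumers paying $23.5 and sellers receiving $6 (the $17.5 wedge).
The less price-elastic side of the market bears the larger share of a per-unit tax.

Consumers pay $23.5; sellers receive $6; quantity = 250.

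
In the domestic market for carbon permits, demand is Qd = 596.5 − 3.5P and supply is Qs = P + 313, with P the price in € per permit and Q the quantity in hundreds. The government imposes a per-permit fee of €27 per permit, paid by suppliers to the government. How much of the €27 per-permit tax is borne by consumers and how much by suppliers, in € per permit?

Before the tax: set 596.5 − 3.5P = P + 313 → P* = €63, Q* = 376.
With the tax collected from suppliers, supply shifts: Qs = (P − 27) + 313.
Solving gives Q = 355 with consumers paying €69 and suppliers receiving €42 (the €27 wedge).
Burden on consumers: €6; on suppliers: €21. (They sum to €27.)
The less price-elastic side of the market bears the larger share of a per-unit tax.

Consumers bear €6 per permit; suppliers bear €21 per permit.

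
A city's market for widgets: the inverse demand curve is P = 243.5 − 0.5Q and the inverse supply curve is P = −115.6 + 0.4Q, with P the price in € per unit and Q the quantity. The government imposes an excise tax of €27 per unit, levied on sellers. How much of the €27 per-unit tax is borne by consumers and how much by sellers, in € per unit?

Inverting to Q(P) form: Qd = 487 − 2P; Qs = 2.5P + 289.
Before the tax: set 487 − 2P = 2.5P + 289 → P* = €44, Q* = 399.
With the tax collected from sellers, supply shifts: Qs = 2.5(P − 27) + 289.
Solving gives Q = 369 with consumers paying €59 and sellers receiving €32 (the €27 wedge).
Burden on consumers: €15; on sellers: €12. (They sum to €27.)

Consumers bear €15 per unit; sellers bear €12 per unit.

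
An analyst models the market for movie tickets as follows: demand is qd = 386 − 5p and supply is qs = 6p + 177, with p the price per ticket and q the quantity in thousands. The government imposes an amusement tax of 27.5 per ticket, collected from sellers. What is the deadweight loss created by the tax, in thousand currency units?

Without the tax, 386 − 5p = 6p + 177 gives 11p = 209, so p* = 19 and q* = 291.
With the tax collected from sellers, supply shifts: qs = 6(p − 27.5) + 177.
New equilibrium: buyers pay 34, sellers receive 6.5, q = 216. (Wedge: pb − ps = 27.5.)
Quantity falls by |ΔQ| = |291 − 216| = 75.
DWL = ½ · t · |ΔQ| = ½ · 27.5 · 75 = 1031.25.

Deadweight loss = 1031.25 thousand.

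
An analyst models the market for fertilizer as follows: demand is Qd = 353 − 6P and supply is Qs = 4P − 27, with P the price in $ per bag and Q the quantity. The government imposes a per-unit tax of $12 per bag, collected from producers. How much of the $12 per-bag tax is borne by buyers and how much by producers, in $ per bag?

Buyers bear $4.8 per bag; producers bear $7.2 per bag.

Before the tax: set 353 − 6P = 4P − 27 → P* = $38, Q* = 125.
With the tax collected from producers, supply shifts: Qs = 4(P − 12) − 27.
Solving gives Q = 96.2 with buyers paying $42.8 and producers receiving $30.8 (the $12 wedge).
Burden on buyers: $4.8; on producers: $7.2. (They sum to $12.)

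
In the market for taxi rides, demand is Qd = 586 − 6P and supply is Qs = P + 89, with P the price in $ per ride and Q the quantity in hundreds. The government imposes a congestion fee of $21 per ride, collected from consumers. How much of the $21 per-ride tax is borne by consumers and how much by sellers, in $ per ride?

Without the tax, 586 − 6P = P + 89 gives 7P = 497, so P* = $71 and Q* = 160.
With the tax collected from consumers, demand (in seller-price terms) shifts: Qd = 586 − 6(P + 21).
Solving gives Q = 142 with consumers paying $74 and sellers receiving $53 (the $21 wedge).
Burden on consumers: $3; on sellers: $18. (They sum to $21.)
The less price-elastic side of the market bears the larger share of a per-unit tax.

Consumers bear $3 per ride; sellers bear $18 per ride.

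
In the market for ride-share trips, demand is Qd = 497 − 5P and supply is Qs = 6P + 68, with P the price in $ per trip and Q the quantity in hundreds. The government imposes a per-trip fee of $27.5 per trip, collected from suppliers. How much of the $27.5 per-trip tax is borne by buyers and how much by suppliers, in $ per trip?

Without the tax, 497 − 5P = 6P + 68 gives 11P = 429, so P* = $39 and Q* = 302.
With the tax collected from suppliers, supply shifts: Qs = 6(P − 27.5) + 68.
Solving gives Q = 227 with buyers paying $54 and suppliers receiving $26.5 (the $27.5 wedge).
Burden on buyers: $15; on suppliers: $12.5. (They sum to $27.5.)

Buyers bear $15 per trip; suppliers bear $12.5 per trip.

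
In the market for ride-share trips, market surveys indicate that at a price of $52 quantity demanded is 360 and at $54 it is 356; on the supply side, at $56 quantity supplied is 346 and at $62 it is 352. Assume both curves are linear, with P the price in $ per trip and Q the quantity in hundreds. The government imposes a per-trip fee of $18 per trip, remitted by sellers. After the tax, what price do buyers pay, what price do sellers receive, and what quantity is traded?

Demand slope: (356 − 360)/(54 − 52) = -2, so Qd = 464 − 2P.
Supply slope: (352 − 346)/(62 − 56) = 1, so Qs = P + 290.
Without the tax, 464 − 2P = P + 290 gives 3P = 174, so P* = $58 and Q* = 348.
With the tax collected from sellers, supply shifts: Qs = (P − 18) + 290.
New equilibrium: buyers pay $64, sellers receive $46, Q = 336. (Wedge: Pb − Ps = 18.)
The less price-elastic side of the market bears the larger share of a per-unit tax.

Buyers pay $64; sellers receive $46; quantity = 336.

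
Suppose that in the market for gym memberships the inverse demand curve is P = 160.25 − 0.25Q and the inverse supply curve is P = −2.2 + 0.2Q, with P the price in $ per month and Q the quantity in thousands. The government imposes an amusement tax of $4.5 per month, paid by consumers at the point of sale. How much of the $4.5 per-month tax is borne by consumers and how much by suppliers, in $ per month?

Rewrite in direct form: Qd = 641 − 4P and Qs = 5P + 11.
Before the tax: set 641 − 4P = 5P + 11 → P* = $70, Q* = 361.
With the tax collected from consumers, demand (in seller-price terms) shifts: Qd = 641 − 4(P + 4.5).
Solving gives Q = 351 with consumers paying $72.5 and suppliers receiving $68 (the $4.5 wedge).
Burden on consumers: $2.5; on suppliers: $2. (They sum to $4.5.)

Consumers bear $2.5 per month; suppliers bear $2 per month.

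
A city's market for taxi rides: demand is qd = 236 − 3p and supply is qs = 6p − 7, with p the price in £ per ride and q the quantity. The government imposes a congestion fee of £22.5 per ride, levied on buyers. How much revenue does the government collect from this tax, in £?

Without the tax, 236 − 3p = 6p − 7 gives 9p = 243, so p* = £27 and q* = 155.
With the tax collected from buyers, demand (in seller-price terms) shifts: qd = 236 − 3(p + 22.5).
New equilibrium: buyers pay £42, sellers receive £19.5, q = 110. (Wedge: pb − ps = 22.5.)
Revenue = t · Q = 22.5 · 110 = £2475.

Tax revenue = £2475.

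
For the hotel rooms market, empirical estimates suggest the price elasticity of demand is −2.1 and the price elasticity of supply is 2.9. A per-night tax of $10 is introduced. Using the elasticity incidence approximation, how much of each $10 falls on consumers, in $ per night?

Incidence ratio: consumers' share ≈ εs / (εs + |εd|) = 2.9 / (2.9 + 2.1) = 0.58.
So consumers bear ≈ 0.58 × $10 = $5.8; sellers bear $4.2.

Consumers bear ≈ $5.8 per night.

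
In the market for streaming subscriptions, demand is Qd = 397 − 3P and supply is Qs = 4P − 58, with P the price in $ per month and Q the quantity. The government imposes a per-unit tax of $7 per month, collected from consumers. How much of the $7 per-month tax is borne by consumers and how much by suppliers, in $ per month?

Consumers bear $4 per month; suppliers bear $3 per month.

Without the tax, 397 − 3P = 4P − 58 gives 7P = 455, so P* = $65 and Q* = 202.
With the tax collected from consumers, demand (in seller-price terms) shifts: Qd = 397 − 3(P + 7).
Solving gives Q = 190 with consumers paying $69 and suppliers receiving $62 (the $7 wedge).
Burden on consumers: $4; on suppliers: $3. (They sum to $7.)
The less price-elastic side of the market bears the larger share of a per-unit tax.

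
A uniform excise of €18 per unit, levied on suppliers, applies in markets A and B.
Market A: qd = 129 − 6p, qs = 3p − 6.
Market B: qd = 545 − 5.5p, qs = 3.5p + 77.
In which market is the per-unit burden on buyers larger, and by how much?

Market B, by €1.

Market A: pre-tax p* = €15, q* = 39; post-tax q = 3; per-unit burden on buyers = €6.
Market B: pre-tax p* = €52, q* = 259; post-tax q = 220.5; per-unit burden on buyers = €7.
Difference: €6 vs €7 → market B is larger by €1.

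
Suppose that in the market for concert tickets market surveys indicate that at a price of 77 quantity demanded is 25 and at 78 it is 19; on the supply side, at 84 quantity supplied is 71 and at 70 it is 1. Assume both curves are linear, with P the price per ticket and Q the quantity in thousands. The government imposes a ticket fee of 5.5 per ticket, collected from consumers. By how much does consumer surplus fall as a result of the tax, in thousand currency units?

Demand slope: (19 − 25)/(78 − 77) = -6, so Qd = 487 − 6P.
Supply slope: (1 − 71)/(70 − 84) = 5, so Qs = 5P − 349.
Without the tax, 487 − 6P = 5P − 349 gives 11P = 836, so P* = 76 and Q* = 31.
With the tax collected from consumers, demand (in seller-price terms) shifts: Qd = 487 − 6(P + 5.5).
New equilibrium: consumers pay 78.5, producers receive 73, Q = 16. (Wedge: Pb − Ps = 5.5.)
ΔCS is the trapezoid between Q = 16 and Q = 31 of height 2.5: ½ · (31 + 16) · 2.5 = 58.75.

Consumer surplus falls by 58.75 thousand.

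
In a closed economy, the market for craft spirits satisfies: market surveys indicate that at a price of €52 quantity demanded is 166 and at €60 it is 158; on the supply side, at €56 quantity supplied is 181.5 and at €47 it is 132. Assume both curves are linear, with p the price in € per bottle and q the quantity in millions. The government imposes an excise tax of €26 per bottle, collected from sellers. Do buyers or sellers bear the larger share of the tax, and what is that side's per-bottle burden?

Demand slope: (158 − 166)/(60 − 52) = -1, so qd = 218 − p.
Supply slope: (132 − 181.5)/(47 − 56) = 5.5, so qs = 5.5p − 126.5.
Before the tax: set 218 − p = 5.5p − 126.5 → p* = €53, q* = 165.
With the tax collected from sellers, supply shifts: qs = 5.5(p − 26) − 126.5.
New equilibrium: buyers pay €75, sellers receive €49, q = 143. (Wedge: pb − ps = 26.)
Per-bottle burden: buyers €22, sellers €4.
Buyers take the larger share because demand is less price-elastic here (demand slope 1 vs supply slope 5.5).
The less price-elastic side of the market bears the larger share of a per-unit tax.

Buyers bear the larger share: €22 per bottle.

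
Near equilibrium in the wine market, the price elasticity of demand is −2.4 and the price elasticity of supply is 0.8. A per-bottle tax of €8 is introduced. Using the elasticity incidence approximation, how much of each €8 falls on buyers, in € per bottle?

Incidence ratio: buyers' share ≈ εs / (εs + |εd|) = 0.8 / (0.8 + 2.4) = 0.25.
So buyers bear ≈ 0.25 × €8 = €2; producers bear €6.

Buyers bear ≈ €2 per bottle.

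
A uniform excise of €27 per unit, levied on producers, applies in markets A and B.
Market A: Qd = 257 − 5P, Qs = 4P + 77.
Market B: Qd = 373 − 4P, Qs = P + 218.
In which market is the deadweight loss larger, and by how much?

Market A, by €518.4.

Market A: pre-tax P* = €20, Q* = 157; post-tax Q = 97; deadweight loss = €810.
Market B: pre-tax P* = €31, Q* = 249; post-tax Q = 227.4; deadweight loss = €291.6.
Difference: €810 vs €291.6 → market A is larger by €518.4.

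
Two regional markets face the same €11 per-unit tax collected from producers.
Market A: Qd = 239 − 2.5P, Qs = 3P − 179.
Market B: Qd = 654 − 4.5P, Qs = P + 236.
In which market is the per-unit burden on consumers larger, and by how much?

Market A, by €4.

Market A: pre-tax P* = €76, Q* = 49; post-tax Q = 34; per-unit burden on consumers = €6.
Market B: pre-tax P* = €76, Q* = 312; post-tax Q = 303; per-unit burden on consumers = €2.
Difference: €6 vs €2 → market A is larger by €4.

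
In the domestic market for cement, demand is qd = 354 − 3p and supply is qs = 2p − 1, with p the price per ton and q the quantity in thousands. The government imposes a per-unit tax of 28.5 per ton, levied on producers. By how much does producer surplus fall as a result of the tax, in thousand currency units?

Without the tax, 354 − 3p = 2p − 1 gives 5p = 355, so p* = 71 and q* = 141.
With the tax collected from producers, supply shifts: qs = 2(p − 28.5) − 1.
Solving gives q = 106.8 with buyers paying 82.4 and producers receiving 53.9 (the 28.5 wedge).
ΔPS is the trapezoid between Q = 106.8 and Q = 141 of height 17.1: ½ · (141 + 106.8) · 17.1 = 2118.69.

Producer surplus falls by 2118.69 thousand.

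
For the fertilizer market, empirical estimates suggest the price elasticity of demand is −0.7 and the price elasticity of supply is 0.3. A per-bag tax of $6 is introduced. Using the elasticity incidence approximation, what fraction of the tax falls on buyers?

Incidence ratio: buyers' share ≈ εs / (εs + |εd|) = 0.3 / (0.3 + 0.7) = 0.3.
Supply is the less elastic side, so buyers bear the smaller share.

Buyers' share ≈ 0.3.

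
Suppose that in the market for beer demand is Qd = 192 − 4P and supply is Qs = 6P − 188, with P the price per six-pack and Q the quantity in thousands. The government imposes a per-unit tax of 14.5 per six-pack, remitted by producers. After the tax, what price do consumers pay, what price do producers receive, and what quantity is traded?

Consumers pay 46.7; producers receive 32.2; quantity = 5.2.

Before the tax: set 192 − 4P = 6P − 188 → P* = 38, Q* = 40.
With the tax collected from producers, supply shifts: Qs = 6(P − 14.5) − 188.
Solving gives Q = 5.2 with consumers paying 46.7 and producers receiving 32.2 (the 14.5 wedge).
The less price-elastic side of the market bears the larger share of a per-unit tax.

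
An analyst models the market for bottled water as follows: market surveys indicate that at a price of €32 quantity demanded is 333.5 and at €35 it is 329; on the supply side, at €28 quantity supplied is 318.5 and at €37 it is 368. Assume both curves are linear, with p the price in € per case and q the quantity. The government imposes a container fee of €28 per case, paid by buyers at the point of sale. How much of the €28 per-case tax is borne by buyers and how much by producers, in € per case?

Demand slope: (329 − 333.5)/(35 − 32) = -1.5, so qd = 381.5 − 1.5p.
Supply slope: (368 − 318.5)/(37 − 28) = 5.5, so qs = 5.5p + 164.5.
Before the tax: set 381.5 − 1.5p = 5.5p + 164.5 → p* = €31, q* = 335.
With the tax collected from buyers, demand (in seller-price terms) shifts: qd = 381.5 − 1.5(p + 28).
Solving gives q = 302 with buyers paying €53 and producers receiving €25 (the €28 wedge).
Burden on buyers: €22; on producers: €6. (They sum to €28.)
The less price-elastic side of the market bears the larger share of a per-unit tax.

Buyers bear €22 per case; producers bear €6 per case.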